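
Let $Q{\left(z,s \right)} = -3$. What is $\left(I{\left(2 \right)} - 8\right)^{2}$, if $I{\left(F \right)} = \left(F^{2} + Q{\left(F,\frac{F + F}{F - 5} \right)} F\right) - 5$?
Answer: $225$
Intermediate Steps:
$I{\left(F \right)} = -5 + F^{2} - 3 F$ ($I{\left(F \right)} = \left(F^{2} - 3 F\right) - 5 = -5 + F^{2} - 3 F$)
$\left(I{\left(2 \right)} - 8\right)^{2} = \left(\left(-5 + 2^{2} - 6\right) - 8\right)^{2} = \left(\left(-5 + 4 - 6\right) - 8\right)^{2} = \left(-7 - 8\right)^{2} = \left(-15\right)^{2} = 225$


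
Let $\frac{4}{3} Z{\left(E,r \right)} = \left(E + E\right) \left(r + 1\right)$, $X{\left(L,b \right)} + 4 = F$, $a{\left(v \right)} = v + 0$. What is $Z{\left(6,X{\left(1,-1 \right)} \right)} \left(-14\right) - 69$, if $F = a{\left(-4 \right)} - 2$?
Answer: $1065$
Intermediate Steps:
$a{\left(v \right)} = v$
$F = -6$ ($F = -4 - 2 = -6$)
$X{\left(L,b \right)} = -10$ ($X{\left(L,b \right)} = -4 - 6 = -10$)
$Z{\left(E,r \right)} = \frac{3 E \left(1 + r\right)}{2}$ ($Z{\left(E,r \right)} = \frac{3 \left(E + E\right) \left(r + 1\right)}{4} = \frac{3 \cdot 2 E \left(1 + r\right)}{4} = \frac{3 E \left(1 + r\right)}{2}$)
$Z{\left(6,X{\left(1,-1 \right)} \right)} \left(-14\right) - 69 = \frac{3}{2} \cdot 6 \left(1 - 10\right) \left(-14\right) - 69 = \frac{3}{2} \cdot 6 \left(-9\right) \left(-14\right) - 69 = \left(-81\right) \left(-14\right) - 69 = 1134 - 69 = 1065$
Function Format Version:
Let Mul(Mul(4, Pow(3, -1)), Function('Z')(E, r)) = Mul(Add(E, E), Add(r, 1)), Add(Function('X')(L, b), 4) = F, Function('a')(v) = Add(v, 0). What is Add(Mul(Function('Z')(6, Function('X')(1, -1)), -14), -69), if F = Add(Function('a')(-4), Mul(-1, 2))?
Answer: 1065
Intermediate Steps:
Function('a')(v) = v
F = -6 (F = Add(-4, Mul(-1, 2)) = Add(-4, -2) = -6)
Function('X')(L, b) = -10 (Function('X')(L, b) = Add(-4, -6) = -10)
Function('Z')(E, r) = Mul(Rational(3, 2), E, Add(1, r)) (Function('Z')(E, r) = Mul(Rational(3, 4), Mul(Add(E, E), Add(r, 1))) = Mul(Rational(3, 4), Mul(Mul(2, E), Add(1, r))) = Mul(Rational(3, 4), Mul(2, E, Add(1, r))) = Mul(Rational(3, 2), E, Add(1, r)))
Add(Mul(Function('Z')(6, Function('X')(1, -1)), -14), -69) = Add(Mul(Mul(Rational(3, 2), 6, Add(1, -10)), -14), -69) = Add(Mul(Mul(Rational(3, 2), 6, -9), -14), -69) = Add(Mul(-81, -14), -69) = Add(1134, -69) = 1065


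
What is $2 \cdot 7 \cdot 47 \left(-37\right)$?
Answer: $-24346$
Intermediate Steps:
$2 \cdot 7 \cdot 47 \left(-37\right) = 14 \cdot 47 \left(-37\right) = 658 \left(-37\right) = -24346$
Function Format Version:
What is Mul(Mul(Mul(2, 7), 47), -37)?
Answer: -24346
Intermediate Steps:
Mul(Mul(Mul(2, 7), 47), -37) = Mul(Mul(14, 47), -37) = Mul(658, -37) = -24346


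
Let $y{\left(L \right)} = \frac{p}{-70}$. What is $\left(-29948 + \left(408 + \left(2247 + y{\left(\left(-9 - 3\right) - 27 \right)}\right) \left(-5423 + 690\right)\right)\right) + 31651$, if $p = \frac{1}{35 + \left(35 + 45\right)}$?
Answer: $- \frac{85595162267}{8050} \approx -1.0633 \cdot 10^{7}$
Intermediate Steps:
$p = \frac{1}{115}$ ($p = \frac{1}{35 + 80} = \frac{1}{115} \approx 0.0086956$)
$y{\left(L \right)} = - \frac{1}{8050}$ ($y{\left(L \right)} = \frac{1}{115 \left(-70\right)} = \frac{1}{115} \left(- \frac{1}{70}\right) = - \frac{1}{8050}$)
$\left(-29948 + \left(408 + \left(2247 + y{\left(\left(-9 - 3\right) - 27 \right)}\right) \left(-5423 + 690\right)\right)\right) + 31651 = \left(-29948 + \left(408 + \left(2247 - \frac{1}{8050}\right) \left(-5423 + 690\right)\right)\right) + 31651 = \left(-29948 + \left(408 + \frac{18088349}{8050} \left(-4733\right)\right)\right) + 31651 = \left(-29948 + \left(408 - \frac{85612155817}{8050}\right)\right) + 31651 = \left(-29948 - \frac{85608871417}{8050}\right) + 31651 = - \frac{85849952817}{8050} + 31651 = - \frac{85595162267}{8050}$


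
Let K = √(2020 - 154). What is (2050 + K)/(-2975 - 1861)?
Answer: -1025/2418 - √1866/4836 ≈ -0.43284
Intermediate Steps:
K = √1866 ≈ 43.197
(2050 + K)/(-2975 - 1861) = (2050 + √1866)/(-2975 - 1861) = (2050 + √1866)/(-4836) = (2050 + √1866)*(-1/4836) = -1025/2418 - √1866/4836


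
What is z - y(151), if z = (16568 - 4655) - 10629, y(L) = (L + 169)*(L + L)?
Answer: -95356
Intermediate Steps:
y(L) = 2*L*(169 + L) (y(L) = (169 + L)*(2*L) = 2*L*(169 + L))
z = 1284 (z = 11913 - 10629 = 1284)
z - y(151) = 1284 - 2*151*(169 + 151) = 1284 - 2*151*320 = 1284 - 1*96640 = 1284 - 96640 = -95356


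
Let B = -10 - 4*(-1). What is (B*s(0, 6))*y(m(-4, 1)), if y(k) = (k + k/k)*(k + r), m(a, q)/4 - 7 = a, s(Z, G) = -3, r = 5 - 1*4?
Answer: 3042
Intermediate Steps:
r = 1 (r = 5 - 4 = 1)
m(a, q) = 28 + 4*a
y(k) = (1 + k)² (y(k) = (k + k/k)*(k + 1) = (k + 1)*(1 + k) = (1 + k)*(1 + k) = (1 + k)²)
B = -6 (B = -10 + 4 = -6)
(B*s(0, 6))*y(m(-4, 1)) = (-6*(-3))*(1 + (28 + 4*(-4))² + 2*(28 + 4*(-4))) = 18*(1 + (28 - 16)² + 2*(28 - 16)) = 18*(1 + 12² + 2*12) = 18*(1 + 144 + 24) = 18*169 = 3042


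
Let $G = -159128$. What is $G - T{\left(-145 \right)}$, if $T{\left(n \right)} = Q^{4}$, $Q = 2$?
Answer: $-159144$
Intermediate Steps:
$T{\left(n \right)} = 16$ ($T{\left(n \right)} = 2^{4} = 16$)
$G - T{\left(-145 \right)} = -159128 - 16 = -159144$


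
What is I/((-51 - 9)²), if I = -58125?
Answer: -775/48 ≈ -16.146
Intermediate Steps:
I/((-51 - 9)²) = -58125/(-51 - 9)² = -58125/((-60)²) = -58125/3600 = -58125*1/3600 = -775/48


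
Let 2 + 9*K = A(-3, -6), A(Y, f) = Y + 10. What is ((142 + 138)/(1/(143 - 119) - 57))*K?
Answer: -11200/4101 ≈ -2.7310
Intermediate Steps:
A(Y, f) = 10 + Y
K = 5/9 (K = -2/9 + (10 - 3)/9 = -2/9 + (⅑)*7 = -2/9 + 7/9 = 5/9 ≈ 0.55556)
((142 + 138)/(1/(143 - 119) - 57))*K = ((142 + 138)/(1/(143 - 119) - 57))*(5/9) = (280/(1/24 - 57))*(5/9) = (280/(-1367/24))*(5/9) = (280*(-24/1367))*(5/9) = -6720/1367*5/9 = -11200/4101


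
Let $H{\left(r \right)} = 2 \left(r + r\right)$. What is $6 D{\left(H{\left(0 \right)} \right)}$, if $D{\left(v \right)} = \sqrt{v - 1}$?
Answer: $6 i \approx 6.0 i$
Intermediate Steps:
$H{\left(r \right)} = 4 r$ ($H{\left(r \right)} = 2 \cdot 2 r = 4 r$)
$D{\left(v \right)} = \sqrt{-1 + v}$
$6 D{\left(H{\left(0 \right)} \right)} = 6 \sqrt{-1 + 4 \cdot 0} = 6 \sqrt{-1 + 0} = 6 \sqrt{-1} = 6 i$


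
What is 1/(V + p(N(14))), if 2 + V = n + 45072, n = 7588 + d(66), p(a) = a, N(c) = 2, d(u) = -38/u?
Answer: 33/1737761 ≈ 1.8990e-5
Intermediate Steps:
n = 250385/33 (n = 7588 - 38/66 = 7588 - 38*1/66 = 7588 - 19/33 = 250385/33 ≈ 7587.4)
V = 1737695/33 (V = -2 + (250385/33 + 45072) = -2 + 1737761/33 = 1737695/33 ≈ 52657.)
1/(V + p(N(14))) = 1/(1737695/33 + 2) = 1/(1737761/33) = 33/1737761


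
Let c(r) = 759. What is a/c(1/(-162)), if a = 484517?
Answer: 44047/69 ≈ 638.36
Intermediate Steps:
a/c(1/(-162)) = 484517/759 = 484517*(1/759) = 44047/69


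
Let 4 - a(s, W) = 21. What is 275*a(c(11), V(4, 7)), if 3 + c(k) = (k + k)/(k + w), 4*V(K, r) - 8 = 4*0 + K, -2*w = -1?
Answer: -4675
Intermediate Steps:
w = ½ (w = -½*(-1) = ½ ≈ 0.50000)
V(K, r) = 2 + K/4 (V(K, r) = 2 + (4*0 + K)/4 = 2 + (0 + K)/4 = 2 + K/4)
c(k) = -3 + 2*k/(½ + k) (c(k) = -3 + (k + k)/(k + ½) = -3 + (2*k)/(½ + k) = -3 + 2*k/(½ + k))
a(s, W) = -17 (a(s, W) = 4 - 1*21 = 4 - 21 = -17)
275*a(c(11), V(4, 7)) = 275*(-17) = -4675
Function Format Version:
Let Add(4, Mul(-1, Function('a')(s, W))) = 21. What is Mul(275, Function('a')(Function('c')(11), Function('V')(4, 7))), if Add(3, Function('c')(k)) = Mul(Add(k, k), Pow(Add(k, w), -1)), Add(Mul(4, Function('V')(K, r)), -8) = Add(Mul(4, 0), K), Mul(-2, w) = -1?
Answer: -4675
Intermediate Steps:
w = Rational(1, 2) (w = Mul(Rational(-1, 2), -1) = Rational(1, 2) ≈ 0.50000)
Function('V')(K, r) = Add(2, Mul(Rational(1, 4), K)) (Function('V')(K, r) = Add(2, Mul(Rational(1, 4), Add(Mul(4, 0), K))) = Add(2, Mul(Rational(1, 4), Add(0, K))) = Add(2, Mul(Rational(1, 4), K)))
Function('c')(k) = Add(-3, Mul(2, k, Pow(Add(Rational(1, 2), k), -1))) (Function('c')(k) = Add(-3, Mul(Add(k, k), Pow(Add(k, Rational(1, 2)), -1))) = Add(-3, Mul(Mul(2, k), Pow(Add(Rational(1, 2), k), -1))) = Add(-3, Mul(2, k, Pow(Add(Rational(1, 2), k), -1))))
Function('a')(s, W) = -17 (Function('a')(s, W) = Add(4, Mul(-1, 21)) = Add(4, -21) = -17)
Mul(275, Function('a')(Function('c')(11), Function('V')(4, 7))) = Mul(275, -17) = -4675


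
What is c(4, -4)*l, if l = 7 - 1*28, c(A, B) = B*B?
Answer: -336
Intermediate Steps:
c(A, B) = B**2
l = -21 (l = 7 - 28 = -21)
c(4, -4)*l = (-4)**2*(-21) = 16*(-21) = -336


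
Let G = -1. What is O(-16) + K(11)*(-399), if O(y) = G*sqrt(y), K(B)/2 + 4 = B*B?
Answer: -93366 - 4*I ≈ -93366.0 - 4.0*I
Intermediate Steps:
K(B) = -8 + 2*B**2 (K(B) = -8 + 2*(B*B) = -8 + 2*B**2)
O(y) = -sqrt(y)
O(-16) + K(11)*(-399) = -sqrt(-16) + (-8 + 2*11**2)*(-399) = -4*I + (-8 + 2*121)*(-399) = -4*I + (-8 + 242)*(-399) = -4*I + 234*(-399) = -4*I - 93366 = -93366 - 4*I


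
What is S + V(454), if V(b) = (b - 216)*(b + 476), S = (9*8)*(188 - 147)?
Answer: 224292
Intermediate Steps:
S = 2952 (S = 72*41 = 2952)
V(b) = (-216 + b)*(476 + b)
S + V(454) = 2952 + (-102816 + 454² + 260*454) = 2952 + (-102816 + 206116 + 118040) = 2952 + 221340 = 224292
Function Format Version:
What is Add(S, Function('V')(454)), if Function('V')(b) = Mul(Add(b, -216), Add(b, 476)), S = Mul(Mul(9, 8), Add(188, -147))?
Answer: 224292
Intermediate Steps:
S = 2952 (S = Mul(72, 41) = 2952)
Function('V')(b) = Mul(Add(-216, b), Add(476, b))
Add(S, Function('V')(454)) = Add(2952, Add(-102816, Pow(454, 2), Mul(260, 454))) = Add(2952, Add(-102816, 206116, 118040)) = Add(2952, 221340) = 224292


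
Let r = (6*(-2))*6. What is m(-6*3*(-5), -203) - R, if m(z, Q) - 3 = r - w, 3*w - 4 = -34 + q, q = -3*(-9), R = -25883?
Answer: 25815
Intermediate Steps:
q = 27
w = -1 (w = 4/3 + (-34 + 27)/3 = 4/3 + (1/3)*(-7) = 4/3 - 7/3 = -1)
r = -72 (r = -12*6 = -72)
m(z, Q) = -68 (m(z, Q) = 3 + (-72 - 1*(-1)) = 3 + (-72 + 1) = 3 - 71 = -68)
m(-6*3*(-5), -203) - R = -68 - 1*(-25883) = -68 + 25883 = 25815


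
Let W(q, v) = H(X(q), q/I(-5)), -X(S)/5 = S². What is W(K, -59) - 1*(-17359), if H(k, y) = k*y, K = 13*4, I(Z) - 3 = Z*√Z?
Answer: (-650963*I + 86795*√5)/(3*I + 5*√5) ≈ 1619.3 - 58658.0*I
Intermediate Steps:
I(Z) = 3 + Z^(3/2) (I(Z) = 3 + Z*√Z = 3 + Z^(3/2))
K = 52
X(S) = -5*S²
W(q, v) = -5*q³/(3 - 5*I*√5) (W(q, v) = (-5*q²)*(q/(3 + (-5)^(3/2))) = (-5*q²)*(q/(3 - 5*I*√5)) = -5*q³/(3 - 5*I*√5))
W(K, -59) - 1*(-17359) = (-15/134*52³ - 25/134*I*√5*52³) - 1*(-17359) = (-15/134*140608 - 25/134*I*√5*140608) + 17359 = (-1054560/67 - 1757600*I*√5/67) + 17359 = 108493/67 - 1757600*I*√5/67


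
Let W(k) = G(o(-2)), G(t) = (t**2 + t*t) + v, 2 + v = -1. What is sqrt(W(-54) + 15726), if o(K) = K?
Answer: sqrt(15731) ≈ 125.42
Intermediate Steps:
v = -3 (v = -2 - 1 = -3)
G(t) = -3 + 2*t**2 (G(t) = (t**2 + t*t) - 3 = (t**2 + t**2) - 3 = 2*t**2 - 3 = -3 + 2*t**2)
W(k) = 5 (W(k) = -3 + 2*(-2)**2 = -3 + 2*4 = -3 + 8 = 5)
sqrt(W(-54) + 15726) = sqrt(5 + 15726) = sqrt(15731)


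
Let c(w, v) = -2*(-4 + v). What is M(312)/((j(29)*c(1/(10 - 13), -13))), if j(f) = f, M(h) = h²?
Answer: 48672/493 ≈ 98.726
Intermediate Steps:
c(w, v) = 8 - 2*v
M(312)/((j(29)*c(1/(10 - 13), -13))) = 312²/((29*(8 - 2*(-13)))) = 97344/((29*(8 + 26))) = 97344/((29*34)) = 97344/986 = 97344*(1/986) = 48672/493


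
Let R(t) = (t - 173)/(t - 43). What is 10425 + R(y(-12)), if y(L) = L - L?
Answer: 448448/43 ≈ 10429.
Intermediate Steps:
y(L) = 0
R(t) = (-173 + t)/(-43 + t)
10425 + R(y(-12)) = 10425 + (-173 + 0)/(-43 + 0) = 10425 - 173/(-43) = 10425 - 1/43*(-173) = 10425 + 173/43 = 448448/43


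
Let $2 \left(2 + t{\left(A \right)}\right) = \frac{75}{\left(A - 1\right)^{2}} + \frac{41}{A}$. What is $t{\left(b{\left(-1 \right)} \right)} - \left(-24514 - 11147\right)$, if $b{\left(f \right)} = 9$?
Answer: $\frac{41082467}{1152} \approx 35662.0$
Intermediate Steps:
$t{\left(A \right)} = -2 + \frac{41}{2 A} + \frac{75}{2 \left(-1 + A\right)^{2}}$ ($t{\left(A \right)} = -2 + \frac{\frac{75}{\left(A - 1\right)^{2}} + \frac{41}{A}}{2} = -2 + \frac{\frac{75}{\left(-1 + A\right)^{2}} + \frac{41}{A}}{2} = -2 + \frac{\frac{41}{A} + \frac{75}{\left(-1 + A\right)^{2}}}{2} = -2 + \left(\frac{41}{2 A} + \frac{75}{2 \left(-1 + A\right)^{2}}\right) = -2 + \frac{41}{2 A} + \frac{75}{2 \left(-1 + A\right)^{2}}$)
$t{\left(b{\left(-1 \right)} \right)} - \left(-24514 - 11147\right) = \left(-2 + \frac{41}{2 \cdot 9} + \frac{75}{2 \left(-1 + 9\right)^{2}}\right) - \left(-24514 - 11147\right) = \left(-2 + \frac{41}{2} \cdot \frac{1}{9} + \frac{75}{2 \cdot 64}\right) - \left(-24514 - 11147\right) = \left(-2 + \frac{41}{18} + \frac{75}{2} \cdot \frac{1}{64}\right) - -35661 = \left(-2 + \frac{41}{18} + \frac{75}{128}\right) + 35661 = \frac{995}{1152} + 35661 = \frac{41082467}{1152}$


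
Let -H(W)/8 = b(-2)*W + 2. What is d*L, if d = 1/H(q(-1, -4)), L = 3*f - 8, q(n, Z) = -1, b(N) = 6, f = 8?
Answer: ½ ≈ 0.50000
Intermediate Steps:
H(W) = -16 - 48*W (H(W) = -8*(6*W + 2) = -8*(2 + 6*W) = -16 - 48*W)
L = 16 (L = 3*8 - 8 = 24 - 8 = 16)
d = 1/32 (d = 1/(-16 - 48*(-1)) = 1/(-16 + 48) = 1/32 ≈ 0.031250)
d*L = (1/32)*16 = ½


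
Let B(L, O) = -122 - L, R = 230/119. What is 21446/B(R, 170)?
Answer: -1276037/7374 ≈ -173.05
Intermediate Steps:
R = 230/119 (R = 230*(1/119) = 230/119 ≈ 1.9328)
21446/B(R, 170) = 21446/(-122 - 1*230/119) = 21446/(-122 - 230/119) = 21446/(-14748/119) = 21446*(-119/14748) = -1276037/7374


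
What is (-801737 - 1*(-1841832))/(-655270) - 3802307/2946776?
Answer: -79378067023/27584770136 ≈ -2.8776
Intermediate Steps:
(-801737 - 1*(-1841832))/(-655270) - 3802307/2946776 = (-801737 + 1841832)*(-1/655270) - 3802307*1/2946776 = 1040095*(-1/655270) - 3802307/2946776 = -29717/18722 - 3802307/2946776 = -79378067023/27584770136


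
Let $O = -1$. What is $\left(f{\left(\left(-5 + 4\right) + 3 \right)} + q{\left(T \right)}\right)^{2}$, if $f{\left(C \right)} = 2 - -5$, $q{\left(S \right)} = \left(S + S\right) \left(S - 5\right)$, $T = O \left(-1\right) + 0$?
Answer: $1$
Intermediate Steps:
$T = 1$ ($T = \left(-1\right) \left(-1\right) + 0 = 1 + 0 = 1$)
$q{\left(S \right)} = 2 S \left(-5 + S\right)$
$f{\left(C \right)} = 7$ ($f{\left(C \right)} = 2 + 5 = 7$)
$\left(f{\left(\left(-5 + 4\right) + 3 \right)} + q{\left(T \right)}\right)^{2} = \left(7 + 2 \cdot 1 \left(-5 + 1\right)\right)^{2} = \left(7 + 2 \cdot 1 \left(-4\right)\right)^{2} = \left(7 - 8\right)^{2} = \left(-1\right)^{2} = 1$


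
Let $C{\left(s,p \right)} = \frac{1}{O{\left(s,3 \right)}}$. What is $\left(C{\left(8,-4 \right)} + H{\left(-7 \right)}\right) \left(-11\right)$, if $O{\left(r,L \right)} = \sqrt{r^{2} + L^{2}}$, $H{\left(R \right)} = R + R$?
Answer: $154 - \frac{11 \sqrt{73}}{73} \approx 152.71$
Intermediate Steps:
$H{\left(R \right)} = 2 R$
$O{\left(r,L \right)} = \sqrt{L^{2} + r^{2}}$
$C{\left(s,p \right)} = \frac{1}{\sqrt{9 + s^{2}}}$ ($C{\left(s,p \right)} = \frac{1}{\sqrt{3^{2} + s^{2}}} = \frac{1}{\sqrt{9 + s^{2}}}$)
$\left(C{\left(8,-4 \right)} + H{\left(-7 \right)}\right) \left(-11\right) = \left(\frac{1}{\sqrt{9 + 8^{2}}} + 2 \left(-7\right)\right) \left(-11\right) = \left(\frac{1}{\sqrt{9 + 64}} - 14\right) \left(-11\right) = \left(\frac{1}{\sqrt{73}} - 14\right) \left(-11\right) = \left(\frac{\sqrt{73}}{73} - 14\right) \left(-11\right) = \left(-14 + \frac{\sqrt{73}}{73}\right) \left(-11\right) = 154 - \frac{11 \sqrt{73}}{73}$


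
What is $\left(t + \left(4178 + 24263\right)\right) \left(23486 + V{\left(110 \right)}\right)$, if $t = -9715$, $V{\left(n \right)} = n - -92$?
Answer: $443581488$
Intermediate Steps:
$V{\left(n \right)} = 92 + n$ ($V{\left(n \right)} = n + 92 = 92 + n$)
$\left(t + \left(4178 + 24263\right)\right) \left(23486 + V{\left(110 \right)}\right) = \left(-9715 + \left(4178 + 24263\right)\right) \left(23486 + \left(92 + 110\right)\right) = \left(-9715 + 28441\right) \left(23486 + 202\right) = 18726 \cdot 23688 = 443581488$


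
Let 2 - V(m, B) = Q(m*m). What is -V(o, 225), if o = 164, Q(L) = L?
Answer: 26894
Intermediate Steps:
V(m, B) = 2 - m² (V(m, B) = 2 - m*m = 2 - m²)
-V(o, 225) = -(2 - 1*164²) = -(2 - 1*26896) = -(2 - 26896) = -1*(-26894) = 26894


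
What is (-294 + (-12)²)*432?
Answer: -64800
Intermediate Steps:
(-294 + (-12)²)*432 = (-294 + 144)*432 = -150*432 = -64800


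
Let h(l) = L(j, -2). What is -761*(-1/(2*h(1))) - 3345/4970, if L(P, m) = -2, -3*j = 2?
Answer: -379555/1988 ≈ -190.92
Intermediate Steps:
j = -2/3 (j = -1/3*2 = -2/3 ≈ -0.66667)
h(l) = -2
-761*(-1/(2*h(1))) - 3345/4970 = -761/((-2*(-2))) - 3345/4970 = -761/4 - 3345*1/4970 = -761*1/4 - 669/994 = -761/4 - 669/994 = -379555/1988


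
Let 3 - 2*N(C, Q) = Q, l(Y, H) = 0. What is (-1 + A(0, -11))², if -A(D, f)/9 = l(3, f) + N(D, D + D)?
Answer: 841/4 ≈ 210.25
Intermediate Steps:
N(C, Q) = 3/2 - Q/2
A(D, f) = -27/2 + 9*D (A(D, f) = -9*(0 + (3/2 - (D + D)/2)) = -9*(0 + (3/2 - D)) = -9*(3/2 - D) = -27/2 + 9*D)
(-1 + A(0, -11))² = (-1 + (-27/2 + 9*0))² = (-1 + (-27/2 + 0))² = (-1 - 27/2)² = (-29/2)² = 841/4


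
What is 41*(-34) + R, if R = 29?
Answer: -1365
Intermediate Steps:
41*(-34) + R = 41*(-34) + 29 = -1394 + 29 = -1365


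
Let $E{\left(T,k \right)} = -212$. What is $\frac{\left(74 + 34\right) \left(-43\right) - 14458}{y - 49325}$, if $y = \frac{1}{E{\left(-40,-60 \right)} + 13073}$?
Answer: $\frac{122835411}{317184412} \approx 0.38727$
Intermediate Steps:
$y = \frac{1}{12861}$ ($y = \frac{1}{-212 + 13073} = \frac{1}{12861} \approx 7.7754 \cdot 10^{-5}$)
$\frac{\left(74 + 34\right) \left(-43\right) - 14458}{y - 49325} = \frac{\left(74 + 34\right) \left(-43\right) - 14458}{\frac{1}{12861} - 49325} = \frac{108 \left(-43\right) - 14458}{- \frac{634368824}{12861}} = \left(-4644 - 14458\right) \left(- \frac{12861}{634368824}\right) = \left(-19102\right) \left(- \frac{12861}{634368824}\right) = \frac{122835411}{317184412}$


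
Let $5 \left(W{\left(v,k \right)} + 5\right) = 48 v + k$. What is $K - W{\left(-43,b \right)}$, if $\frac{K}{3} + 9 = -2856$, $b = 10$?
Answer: $- \frac{40896}{5} \approx -8179.2$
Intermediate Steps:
$W{\left(v,k \right)} = -5 + \frac{k}{5} + \frac{48 v}{5}$ ($W{\left(v,k \right)} = -5 + \frac{48 v + k}{5} = -5 + \frac{k + 48 v}{5} = -5 + \left(\frac{k}{5} + \frac{48 v}{5}\right) = -5 + \frac{k}{5} + \frac{48 v}{5}$)
$K = -8595$ ($K = -27 + 3 \left(-2856\right) = -27 - 8568 = -8595$)
$K - W{\left(-43,b \right)} = -8595 - \left(-5 + \frac{1}{5} \cdot 10 + \frac{48}{5} \left(-43\right)\right) = -8595 - \left(-5 + 2 - \frac{2064}{5}\right) = -8595 - - \frac{2079}{5} = -8595 + \frac{2079}{5} = - \frac{40896}{5}$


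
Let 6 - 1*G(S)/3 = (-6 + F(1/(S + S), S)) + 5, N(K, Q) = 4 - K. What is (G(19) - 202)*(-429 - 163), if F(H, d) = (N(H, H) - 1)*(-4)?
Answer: 1634512/19 ≈ 86027.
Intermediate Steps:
F(H, d) = -12 + 4*H (F(H, d) = ((4 - H) - 1)*(-4) = (3 - H)*(-4) = -12 + 4*H)
G(S) = 57 - 6/S (G(S) = 18 - 3*((-6 + (-12 + 4/(S + S))) + 5) = 18 - 3*((-6 + (-12 + 4/((2*S)))) + 5) = 18 - 3*((-6 + (-12 + 4*(1/(2*S)))) + 5) = 18 - 3*((-6 + (-12 + 2/S)) + 5) = 18 - 3*((-18 + 2/S) + 5) = 18 - 3*(-13 + 2/S) = 18 + (39 - 6/S) = 57 - 6/S)
(G(19) - 202)*(-429 - 163) = ((57 - 6/19) - 202)*(-429 - 163) = ((57 - 6*1/19) - 202)*(-592) = ((57 - 6/19) - 202)*(-592) = (1077/19 - 202)*(-592) = -2761/19*(-592) = 1634512/19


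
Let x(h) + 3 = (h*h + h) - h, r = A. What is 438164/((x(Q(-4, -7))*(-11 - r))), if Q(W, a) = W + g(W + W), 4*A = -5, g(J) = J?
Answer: -1752656/5499 ≈ -318.72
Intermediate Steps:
A = -5/4 (A = (¼)*(-5) = -5/4 ≈ -1.2500)
r = -5/4 ≈ -1.2500
Q(W, a) = 3*W (Q(W, a) = W + (W + W) = W + 2*W = 3*W)
x(h) = -3 + h² (x(h) = -3 + ((h*h + h) - h) = -3 + ((h² + h) - h) = -3 + ((h + h²) - h) = -3 + h²)
438164/((x(Q(-4, -7))*(-11 - r))) = 438164/(((-3 + (3*(-4))²)*(-11 - 1*(-5/4)))) = 438164/(((-3 + (-12)²)*(-11 + 5/4))) = 438164/(((-3 + 144)*(-39/4))) = 438164/((141*(-39/4))) = 438164/(-5499/4) = 438164*(-4/5499) = -1752656/5499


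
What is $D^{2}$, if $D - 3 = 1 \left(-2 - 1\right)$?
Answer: $0$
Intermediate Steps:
$D = 0$ ($D = 3 + 1 \left(-2 - 1\right) = 3 + 1 \left(-3\right) = 3 - 3 = 0$)
$D^{2} = 0^{2} = 0$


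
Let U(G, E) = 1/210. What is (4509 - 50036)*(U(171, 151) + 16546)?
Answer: -158190891347/210 ≈ -7.5329e+8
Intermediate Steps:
U(G, E) = 1/210
(4509 - 50036)*(U(171, 151) + 16546) = (4509 - 50036)*(1/210 + 16546) = -45527*3474661/210 = -158190891347/210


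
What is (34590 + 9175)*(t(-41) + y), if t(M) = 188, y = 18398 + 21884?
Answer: 1771169550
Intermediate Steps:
y = 40282
(34590 + 9175)*(t(-41) + y) = (34590 + 9175)*(188 + 40282) = 43765*40470 = 1771169550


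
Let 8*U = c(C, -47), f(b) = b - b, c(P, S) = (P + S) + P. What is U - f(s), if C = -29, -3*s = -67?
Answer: -105/8 ≈ -13.125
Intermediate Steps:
s = 67/3 (s = -1/3*(-67) = 67/3 ≈ 22.333)
c(P, S) = S + 2*P
f(b) = 0
U = -105/8 (U = (-47 + 2*(-29))/8 = (-47 - 58)/8 = (1/8)*(-105) = -105/8 ≈ -13.125)
U - f(s) = -105/8 - 1*0 = -105/8 + 0 = -105/8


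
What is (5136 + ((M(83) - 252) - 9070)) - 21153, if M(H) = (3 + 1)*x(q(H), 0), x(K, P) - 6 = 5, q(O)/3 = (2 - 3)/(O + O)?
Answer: -25295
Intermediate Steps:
q(O) = -3/(2*O) (q(O) = 3*((2 - 3)/(O + O)) = 3*(-1/(2*O)) = -3/(2*O))
x(K, P) = 11 (x(K, P) = 6 + 5 = 11)
M(H) = 44 (M(H) = (3 + 1)*11 = 4*11 = 44)
(5136 + ((M(83) - 252) - 9070)) - 21153 = (5136 + ((44 - 252) - 9070)) - 21153 = (5136 + (-208 - 9070)) - 21153 = (5136 - 9278) - 21153 = -4142 - 21153 = -25295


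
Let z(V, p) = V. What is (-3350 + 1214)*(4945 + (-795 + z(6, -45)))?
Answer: -8877216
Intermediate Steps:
(-3350 + 1214)*(4945 + (-795 + z(6, -45))) = (-3350 + 1214)*(4945 + (-795 + 6)) = -2136*(4945 - 789) = -2136*4156 = -8877216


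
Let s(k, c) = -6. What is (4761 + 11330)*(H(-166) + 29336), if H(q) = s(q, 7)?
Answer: 471949030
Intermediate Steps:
H(q) = -6
(4761 + 11330)*(H(-166) + 29336) = (4761 + 11330)*(-6 + 29336) = 16091*29330 = 471949030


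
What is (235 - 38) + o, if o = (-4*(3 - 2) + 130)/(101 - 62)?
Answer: 2603/13 ≈ 200.23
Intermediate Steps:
o = 42/13 (o = (-4*1 + 130)/39 = (-4 + 130)*(1/39) = 126*(1/39) = 42/13 ≈ 3.2308)
(235 - 38) + o = (235 - 38) + 42/13 = 197 + 42/13 = 2603/13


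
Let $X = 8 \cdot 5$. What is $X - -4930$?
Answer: $4970$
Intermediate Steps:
$X = 40$
$X - -4930 = 40 - -4930 = 40 + 4930 = 4970$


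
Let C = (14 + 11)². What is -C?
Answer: -625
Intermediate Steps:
C = 625 (C = 25² = 625)
-C = -1*625 = -625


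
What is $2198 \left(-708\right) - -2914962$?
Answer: $1358778$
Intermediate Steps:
$2198 \left(-708\right) - -2914962 = -1556184 + 2914962 = 1358778$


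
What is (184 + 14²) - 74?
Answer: 306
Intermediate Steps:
(184 + 14²) - 74 = (184 + 196) - 74 = 380 - 74 = 306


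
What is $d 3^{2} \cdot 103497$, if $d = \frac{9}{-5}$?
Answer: $- \frac{8383257}{5} \approx -1.6767 \cdot 10^{6}$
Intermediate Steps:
$d = - \frac{9}{5}$ ($d = 9 \left(- \frac{1}{5}\right) = - \frac{9}{5} \approx -1.8$)
$d 3^{2} \cdot 103497 = - \frac{9 \cdot 3^{2}}{5} \cdot 103497 = \left(- \frac{9}{5}\right) 9 \cdot 103497 = \left(- \frac{81}{5}\right) 103497 = - \frac{8383257}{5}$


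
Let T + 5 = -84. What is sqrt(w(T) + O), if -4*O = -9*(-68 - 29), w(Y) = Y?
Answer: I*sqrt(1229)/2 ≈ 17.529*I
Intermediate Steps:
T = -89 (T = -5 - 84 = -89)
O = -873/4 (O = -(-9)*(-68 - 29)/4 = -(-9)*(-97)/4 = -1/4*873 = -873/4 ≈ -218.25)
sqrt(w(T) + O) = sqrt(-89 - 873/4) = sqrt(-1229/4) = I*sqrt(1229)/2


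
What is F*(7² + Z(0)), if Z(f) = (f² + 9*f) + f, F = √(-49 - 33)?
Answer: 49*I*√82 ≈ 443.71*I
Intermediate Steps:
F = I*√82 (F = √(-82) = I*√82 ≈ 9.0554*I)
Z(f) = f² + 10*f
F*(7² + Z(0)) = (I*√82)*(7² + 0*(10 + 0)) = (I*√82)*(49 + 0*10) = (I*√82)*(49 + 0) = (I*√82)*49 = 49*I*√82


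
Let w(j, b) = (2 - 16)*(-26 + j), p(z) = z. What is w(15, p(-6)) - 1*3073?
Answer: -2919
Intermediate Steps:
w(j, b) = 364 - 14*j (w(j, b) = -14*(-26 + j) = 364 - 14*j)
w(15, p(-6)) - 1*3073 = (364 - 14*15) - 1*3073 = (364 - 210) - 3073 = 154 - 3073 = -2919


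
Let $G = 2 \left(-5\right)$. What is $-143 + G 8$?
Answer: $-223$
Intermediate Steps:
$G = -10$
$-143 + G 8 = -143 - 80 = -223$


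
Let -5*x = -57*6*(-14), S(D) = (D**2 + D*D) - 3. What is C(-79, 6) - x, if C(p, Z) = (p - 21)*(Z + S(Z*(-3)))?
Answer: -320712/5 ≈ -64142.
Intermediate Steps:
S(D) = -3 + 2*D**2 (S(D) = (D**2 + D**2) - 3 = 2*D**2 - 3 = -3 + 2*D**2)
C(p, Z) = (-21 + p)*(-3 + Z + 18*Z**2) (C(p, Z) = (p - 21)*(Z + (-3 + 2*(Z*(-3))**2)) = (-21 + p)*(Z + (-3 + 2*(-3*Z)**2)) = (-21 + p)*(Z + (-3 + 2*(9*Z**2))) = (-21 + p)*(Z + (-3 + 18*Z**2)) = (-21 + p)*(-3 + Z + 18*Z**2))
x = -4788/5 (x = -(-57*6)*(-14)/5 = -(-342)*(-14)/5 = -1/5*4788 = -4788/5 ≈ -957.60)
C(-79, 6) - x = (63 - 378*6**2 - 21*6 + 6*(-79) + 3*(-79)*(-1 + 6*6**2)) - 1*(-4788/5) = (63 - 378*36 - 126 - 474 + 3*(-79)*(-1 + 6*36)) + 4788/5 = (63 - 13608 - 126 - 474 + 3*(-79)*(-1 + 216)) + 4788/5 = (63 - 13608 - 126 - 474 + 3*(-79)*215) + 4788/5 = (63 - 13608 - 126 - 474 - 50955) + 4788/5 = -65100 + 4788/5 = -320712/5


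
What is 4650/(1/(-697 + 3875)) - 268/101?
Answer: 1492547432/101 ≈ 1.4778e+7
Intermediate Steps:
4650/(1/(-697 + 3875)) - 268/101 = 4650/(1/3178) - 268*1/101 = 4650/(1/3178) - 268/101 = 4650*3178 - 268/101 = 14777700 - 268/101 = 1492547432/101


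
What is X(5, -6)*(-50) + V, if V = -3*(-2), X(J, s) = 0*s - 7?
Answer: 356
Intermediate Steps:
X(J, s) = -7 (X(J, s) = 0 - 7 = -7)
V = 6
X(5, -6)*(-50) + V = -7*(-50) + 6 = 350 + 6 = 356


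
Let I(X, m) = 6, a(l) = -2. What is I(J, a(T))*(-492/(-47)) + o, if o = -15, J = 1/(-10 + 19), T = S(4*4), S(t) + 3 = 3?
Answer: 2247/47 ≈ 47.809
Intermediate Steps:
S(t) = 0 (S(t) = -3 + 3 = 0)
T = 0
J = ⅑ (J = 1/9 = ⅑ ≈ 0.11111)
I(J, a(T))*(-492/(-47)) + o = 6*(-492/(-47)) - 15 = 6*(-492*(-1/47)) - 15 = 6*(492/47) - 15 = 2952/47 - 15 = 2247/47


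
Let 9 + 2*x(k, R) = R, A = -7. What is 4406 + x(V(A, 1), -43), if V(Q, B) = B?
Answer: 4380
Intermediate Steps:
x(k, R) = -9/2 + R/2
4406 + x(V(A, 1), -43) = 4406 + (-9/2 + (½)*(-43)) = 4406 + (-9/2 - 43/2) = 4406 - 26 = 4380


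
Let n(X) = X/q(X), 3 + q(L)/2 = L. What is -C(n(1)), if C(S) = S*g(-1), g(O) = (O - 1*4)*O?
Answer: 5/4 ≈ 1.2500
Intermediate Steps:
g(O) = O*(-4 + O) (g(O) = (O - 4)*O = (-4 + O)*O = O*(-4 + O))
q(L) = -6 + 2*L
n(X) = X/(-6 + 2*X)
C(S) = 5*S (C(S) = S*(-(-4 - 1)) = S*(-1*(-5)) = S*5 = 5*S)
-C(n(1)) = -5*(½)*1/(-3 + 1) = -5*(½)*1/(-2) = -5*(½)*1*(-½) = -5*(-1)/4 = -1*(-5/4) = 5/4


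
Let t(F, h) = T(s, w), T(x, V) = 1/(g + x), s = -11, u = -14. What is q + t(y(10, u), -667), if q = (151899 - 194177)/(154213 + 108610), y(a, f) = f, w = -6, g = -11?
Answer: -9859/47786 ≈ -0.20632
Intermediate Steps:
T(x, V) = 1/(-11 + x)
t(F, h) = -1/22 (t(F, h) = 1/(-11 - 11) = 1/(-22) = -1/22)
q = -42278/262823 ≈ -0.16086
q + t(y(10, u), -667) = -42278/262823 - 1/22 = -9859/47786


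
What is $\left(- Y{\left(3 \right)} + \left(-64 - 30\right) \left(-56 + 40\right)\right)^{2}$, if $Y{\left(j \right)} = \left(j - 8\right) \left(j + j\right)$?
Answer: $2353156$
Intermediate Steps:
$Y{\left(j \right)} = 2 j \left(-8 + j\right)$ ($Y{\left(j \right)} = \left(-8 + j\right) 2 j = 2 j \left(-8 + j\right)$)
$\left(- Y{\left(3 \right)} + \left(-64 - 30\right) \left(-56 + 40\right)\right)^{2} = \left(- 2 \cdot 3 \left(-8 + 3\right) + \left(-64 - 30\right) \left(-56 + 40\right)\right)^{2} = \left(- 2 \cdot 3 \left(-5\right) - -1504\right)^{2} = \left(\left(-1\right) \left(-30\right) + 1504\right)^{2} = \left(30 + 1504\right)^{2} = 1534^{2} = 2353156$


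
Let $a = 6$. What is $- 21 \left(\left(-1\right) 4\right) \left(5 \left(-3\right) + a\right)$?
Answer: $-756$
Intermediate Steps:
$- 21 \left(\left(-1\right) 4\right) \left(5 \left(-3\right) + a\right) = - 21 \left(\left(-1\right) 4\right) \left(5 \left(-3\right) + 6\right) = \left(-21\right) \left(-4\right) \left(-15 + 6\right) = 84 \left(-9\right) = -756$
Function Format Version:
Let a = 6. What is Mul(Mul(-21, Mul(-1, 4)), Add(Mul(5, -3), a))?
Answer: -756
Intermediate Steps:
Mul(Mul(-21, Mul(-1, 4)), Add(Mul(5, -3), a)) = Mul(Mul(-21, Mul(-1, 4)), Add(Mul(5, -3), 6)) = Mul(Mul(-21, -4), Add(-15, 6)) = Mul(84, -9) = -756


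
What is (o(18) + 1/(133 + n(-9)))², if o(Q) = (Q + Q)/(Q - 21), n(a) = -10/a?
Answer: 209525625/1456849 ≈ 143.82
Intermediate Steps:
o(Q) = 2*Q/(-21 + Q) (o(Q) = (2*Q)/(-21 + Q) = 2*Q/(-21 + Q))
(o(18) + 1/(133 + n(-9)))² = (2*18/(-21 + 18) + 1/(133 - 10/(-9)))² = (2*18/(-3) + 1/(133 - 10*(-⅑)))² = (2*18*(-⅓) + 1/(133 + 10/9))² = (-12 + 1/(1207/9))² = (-12 + 9/1207)² = (-14475/1207)² = 209525625/1456849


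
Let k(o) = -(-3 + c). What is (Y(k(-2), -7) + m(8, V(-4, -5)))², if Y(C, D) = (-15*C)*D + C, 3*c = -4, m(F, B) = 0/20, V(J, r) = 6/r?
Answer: 1898884/9 ≈ 2.1099e+5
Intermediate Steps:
m(F, B) = 0 (m(F, B) = 0*(1/20) = 0)
c = -4/3 (c = (⅓)*(-4) = -4/3 ≈ -1.3333)
k(o) = 13/3 (k(o) = -(-3 - 4/3) = -1*(-13/3) = 13/3)
Y(C, D) = C - 15*C*D (Y(C, D) = -15*C*D + C = C - 15*C*D)
(Y(k(-2), -7) + m(8, V(-4, -5)))² = (13*(1 - 15*(-7))/3 + 0)² = (13*(1 + 105)/3 + 0)² = ((13/3)*106 + 0)² = (1378/3 + 0)² = (1378/3)² = 1898884/9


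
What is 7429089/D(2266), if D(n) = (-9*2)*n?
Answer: -2476363/13596 ≈ -182.14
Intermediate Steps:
D(n) = -18*n
7429089/D(2266) = 7429089/((-18*2266)) = 7429089/(-40788) = 7429089*(-1/40788) = -2476363/13596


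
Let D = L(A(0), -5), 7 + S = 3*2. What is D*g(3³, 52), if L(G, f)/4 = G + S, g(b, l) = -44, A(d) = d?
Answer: 176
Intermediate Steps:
S = -1 (S = -7 + 3*2 = -7 + 6 = -1)
L(G, f) = -4 + 4*G (L(G, f) = 4*(G - 1) = 4*(-1 + G) = -4 + 4*G)
D = -4 (D = -4 + 4*0 = -4 + 0 = -4)
D*g(3³, 52) = -4*(-44) = 176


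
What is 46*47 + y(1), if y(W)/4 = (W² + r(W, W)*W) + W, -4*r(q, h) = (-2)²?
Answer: 2166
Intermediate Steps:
r(q, h) = -1 (r(q, h) = -¼*(-2)² = -¼*4 = -1)
y(W) = 4*W² (y(W) = 4*((W² - W) + W) = 4*W²)
46*47 + y(1) = 46*47 + 4*1² = 2162 + 4*1 = 2162 + 4 = 2166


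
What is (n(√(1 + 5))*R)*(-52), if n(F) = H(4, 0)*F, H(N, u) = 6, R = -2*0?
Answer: 0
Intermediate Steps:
R = 0
n(F) = 6*F
(n(√(1 + 5))*R)*(-52) = ((6*√(1 + 5))*0)*(-52) = ((6*√6)*0)*(-52) = 0*(-52) = 0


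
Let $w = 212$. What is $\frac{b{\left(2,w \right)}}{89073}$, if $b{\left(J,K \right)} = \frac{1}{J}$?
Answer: $\frac{1}{178146} \approx 5.6134 \cdot 10^{-6}$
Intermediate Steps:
$\frac{b{\left(2,w \right)}}{89073} = \frac{1}{2 \cdot 89073} = \frac{1}{2} \cdot \frac{1}{89073} = \frac{1}{178146}$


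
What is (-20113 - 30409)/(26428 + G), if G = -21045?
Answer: -50522/5383 ≈ -9.3855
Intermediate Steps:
(-20113 - 30409)/(26428 + G) = (-20113 - 30409)/(26428 - 21045) = -50522/5383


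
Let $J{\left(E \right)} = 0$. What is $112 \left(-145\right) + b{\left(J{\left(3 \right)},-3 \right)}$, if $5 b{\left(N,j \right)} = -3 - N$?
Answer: $- \frac{81203}{5} \approx -16241.0$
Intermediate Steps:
$b{\left(N,j \right)} = - \frac{3}{5} - \frac{N}{5}$ ($b{\left(N,j \right)} = \frac{-3 - N}{5} = - \frac{3}{5} - \frac{N}{5}$)
$112 \left(-145\right) + b{\left(J{\left(3 \right)},-3 \right)} = 112 \left(-145\right) - \frac{3}{5} = -16240 + \left(- \frac{3}{5} + 0\right) = -16240 - \frac{3}{5} = - \frac{81203}{5}$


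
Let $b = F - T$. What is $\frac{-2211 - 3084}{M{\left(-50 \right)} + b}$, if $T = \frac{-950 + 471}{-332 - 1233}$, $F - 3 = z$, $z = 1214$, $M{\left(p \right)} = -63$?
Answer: $- \frac{8286675}{1805531} \approx -4.5896$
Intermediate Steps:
$F = 1217$ ($F = 3 + 1214 = 1217$)
$T = \frac{479}{1565}$ ($T = - \frac{479}{-1565} = \left(-479\right) \left(- \frac{1}{1565}\right) = \frac{479}{1565} \approx 0.30607$)
$b = \frac{1904126}{1565}$ ($b = 1217 - \frac{479}{1565} = \frac{1904126}{1565} \approx 1216.7$)
$\frac{-2211 - 3084}{M{\left(-50 \right)} + b} = \frac{-2211 - 3084}{-63 + \frac{1904126}{1565}} = \frac{-2211 - 3084}{\frac{1805531}{1565}} = \left(-2211 - 3084\right) \frac{1565}{1805531} = \left(-5295\right) \frac{1565}{1805531} = - \frac{8286675}{1805531}$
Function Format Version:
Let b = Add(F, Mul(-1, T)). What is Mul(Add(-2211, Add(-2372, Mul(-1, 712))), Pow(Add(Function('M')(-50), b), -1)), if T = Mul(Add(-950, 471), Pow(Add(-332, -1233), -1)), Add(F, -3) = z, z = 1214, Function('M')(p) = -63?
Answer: Rational(-8286675, 1805531) ≈ -4.5896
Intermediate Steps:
F = 1217 (F = Add(3, 1214) = 1217)
T = Rational(479, 1565) (T = Mul(-479, Pow(-1565, -1)) = Mul(-479, Rational(-1, 1565)) = Rational(479, 1565) ≈ 0.30607)
b = Rational(1904126, 1565) (b = Add(1217, Mul(-1, Rational(479, 1565))) = Add(1217, Rational(-479, 1565)) = Rational(1904126, 1565) ≈ 1216.7)
Mul(Add(-2211, Add(-2372, Mul(-1, 712))), Pow(Add(Function('M')(-50), b), -1)) = Mul(Add(-2211, Add(-2372, Mul(-1, 712))), Pow(Add(-63, Rational(1904126, 1565)), -1)) = Mul(Add(-2211, Add(-2372, -712)), Pow(Rational(1805531, 1565), -1)) = Mul(Add(-2211, -3084), Rational(1565, 1805531)) = Mul(-5295, Rational(1565, 1805531)) = Rational(-8286675, 1805531)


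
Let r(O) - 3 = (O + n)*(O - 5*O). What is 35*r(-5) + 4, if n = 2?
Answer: -1991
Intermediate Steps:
r(O) = 3 - 4*O*(2 + O) (r(O) = 3 + (O + 2)*(O - 5*O) = 3 + (2 + O)*(-4*O) = 3 - 4*O*(2 + O))
35*r(-5) + 4 = 35*(3 - 8*(-5) - 4*(-5)²) + 4 = 35*(3 + 40 - 4*25) + 4 = 35*(3 + 40 - 100) + 4 = 35*(-57) + 4 = -1995 + 4 = -1991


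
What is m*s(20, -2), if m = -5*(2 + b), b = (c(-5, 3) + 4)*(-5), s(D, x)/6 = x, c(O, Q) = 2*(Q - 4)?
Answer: -480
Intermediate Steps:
c(O, Q) = -8 + 2*Q (c(O, Q) = 2*(-4 + Q) = -8 + 2*Q)
s(D, x) = 6*x
b = -10 (b = ((-8 + 2*3) + 4)*(-5) = ((-8 + 6) + 4)*(-5) = (-2 + 4)*(-5) = 2*(-5) = -10)
m = 40 (m = -5*(2 - 10) = -5*(-8) = 40)
m*s(20, -2) = 40*(6*(-2)) = 40*(-12) = -480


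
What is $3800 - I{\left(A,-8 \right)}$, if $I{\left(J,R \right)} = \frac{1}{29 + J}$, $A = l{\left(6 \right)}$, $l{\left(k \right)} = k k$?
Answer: $\frac{246999}{65} \approx 3800.0$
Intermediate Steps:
$l{\left(k \right)} = k^{2}$
$A = 36$ ($A = 6^{2} = 36$)
$3800 - I{\left(A,-8 \right)} = 3800 - \frac{1}{29 + 36} = 3800 - \frac{1}{65} = \frac{246999}{65}$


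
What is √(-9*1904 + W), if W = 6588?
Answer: 6*I*√293 ≈ 102.7*I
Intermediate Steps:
√(-9*1904 + W) = √(-9*1904 + 6588) = √(-17136 + 6588) = √(-10548) = 6*I*√293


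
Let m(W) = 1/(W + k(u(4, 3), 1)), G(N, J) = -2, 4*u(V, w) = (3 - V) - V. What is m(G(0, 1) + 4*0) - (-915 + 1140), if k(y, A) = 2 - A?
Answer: -226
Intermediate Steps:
u(V, w) = ¾ - V/2 (u(V, w) = ((3 - V) - V)/4 = (3 - 2*V)/4 = ¾ - V/2)
m(W) = 1/(1 + W) (m(W) = 1/(W + (2 - 1*1)) = 1/(W + (2 - 1)) = 1/(W + 1) = 1/(1 + W))
m(G(0, 1) + 4*0) - (-915 + 1140) = 1/(1 + (-2 + 4*0)) - (-915 + 1140) = 1/(1 + (-2 + 0)) - 1*225 = 1/(1 - 2) - 225 = 1/(-1) - 225 = -1 - 225 = -226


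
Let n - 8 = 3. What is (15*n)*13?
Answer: 2145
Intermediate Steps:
n = 11 (n = 8 + 3 = 11)
(15*n)*13 = (15*11)*13 = 165*13 = 2145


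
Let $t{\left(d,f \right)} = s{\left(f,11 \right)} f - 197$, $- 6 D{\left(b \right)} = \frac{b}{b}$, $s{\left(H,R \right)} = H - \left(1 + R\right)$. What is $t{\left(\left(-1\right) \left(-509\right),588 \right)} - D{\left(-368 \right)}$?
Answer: $\frac{2030947}{6} \approx 3.3849 \cdot 10^{5}$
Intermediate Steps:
$s{\left(H,R \right)} = -1 + H - R$
$D{\left(b \right)} = - \frac{1}{6}$ ($D{\left(b \right)} = - \frac{b \frac{1}{b}}{6} = \left(- \frac{1}{6}\right) 1 = - \frac{1}{6}$)
$t{\left(d,f \right)} = -197 + f \left(-12 + f\right)$ ($t{\left(d,f \right)} = \left(-1 + f - 11\right) f - 197 = \left(-12 + f\right) f - 197 = f \left(-12 + f\right) - 197 = -197 + f \left(-12 + f\right)$)
$t{\left(\left(-1\right) \left(-509\right),588 \right)} - D{\left(-368 \right)} = \left(-197 + 588 \left(-12 + 588\right)\right) - - \frac{1}{6} = \left(-197 + 588 \cdot 576\right) + \frac{1}{6} = \left(-197 + 338688\right) + \frac{1}{6} = 338491 + \frac{1}{6} = \frac{2030947}{6}$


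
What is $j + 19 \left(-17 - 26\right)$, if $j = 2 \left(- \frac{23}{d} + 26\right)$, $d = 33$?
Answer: $- \frac{25291}{33} \approx -766.39$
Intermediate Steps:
$j = \frac{1670}{33}$ ($j = 2 \left(- \frac{23}{33} + 26\right) = 2 \cdot \frac{835}{33} = \frac{1670}{33} \approx 50.606$)
$j + 19 \left(-17 - 26\right) = \frac{1670}{33} + 19 \left(-17 - 26\right) = \frac{1670}{33} + 19 \left(-43\right) = \frac{1670}{33} - 817 = - \frac{25291}{33}$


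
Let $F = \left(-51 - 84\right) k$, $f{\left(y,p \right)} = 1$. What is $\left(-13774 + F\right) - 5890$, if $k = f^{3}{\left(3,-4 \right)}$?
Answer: $-19799$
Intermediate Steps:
$k = 1$ ($k = 1^{3} = 1$)
$F = -135$ ($F = \left(-51 - 84\right) 1 = \left(-135\right) 1 = -135$)
$\left(-13774 + F\right) - 5890 = \left(-13774 - 135\right) - 5890 = -13909 - 5890 = -19799$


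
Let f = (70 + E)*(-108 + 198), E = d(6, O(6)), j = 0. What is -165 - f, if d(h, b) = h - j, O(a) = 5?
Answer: -7005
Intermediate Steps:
d(h, b) = h (d(h, b) = h - 1*0 = h + 0 = h)
E = 6
f = 6840 (f = (70 + 6)*(-108 + 198) = 76*90 = 6840)
-165 - f = -165 - 1*6840 = -165 - 6840 = -7005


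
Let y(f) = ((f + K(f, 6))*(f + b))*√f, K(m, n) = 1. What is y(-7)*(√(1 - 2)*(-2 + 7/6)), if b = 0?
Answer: 35*√7 ≈ 92.601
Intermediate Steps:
y(f) = f^(3/2)*(1 + f) (y(f) = ((f + 1)*(f + 0))*√f = ((1 + f)*f)*√f = (f*(1 + f))*√f = f^(3/2)*(1 + f))
y(-7)*(√(1 - 2)*(-2 + 7/6)) = ((-7)^(3/2)*(1 - 7))*(√(1 - 2)*(-2 + 7/6)) = (-7*I*√7*(-6))*(√(-1)*(-2 + 7*(⅙))) = (42*I*√7)*(I*(-2 + 7/6)) = (42*I*√7)*(I*(-⅚)) = (42*I*√7)*(-5*I/6) = 35*√7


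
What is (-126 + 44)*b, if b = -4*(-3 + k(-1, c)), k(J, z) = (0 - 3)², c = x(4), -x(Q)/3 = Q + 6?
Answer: 1968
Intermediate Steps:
x(Q) = -18 - 3*Q (x(Q) = -3*(Q + 6) = -3*(6 + Q) = -18 - 3*Q)
c = -30 (c = -18 - 3*4 = -18 - 12 = -30)
k(J, z) = 9 (k(J, z) = (-3)² = 9)
b = -24 (b = -4*(-3 + 9) = -4*6 = -24)
(-126 + 44)*b = (-126 + 44)*(-24) = -82*(-24) = 1968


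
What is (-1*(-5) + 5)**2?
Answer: 100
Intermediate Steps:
(-1*(-5) + 5)**2 = (5 + 5)**2 = 10**2 = 100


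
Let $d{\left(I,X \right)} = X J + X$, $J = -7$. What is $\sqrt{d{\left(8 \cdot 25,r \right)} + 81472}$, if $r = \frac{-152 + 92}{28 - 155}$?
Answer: $\frac{2 \sqrt{328504042}}{127} \approx 285.43$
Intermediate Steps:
$r = \frac{60}{127}$ ($r = - \frac{60}{-127} = \left(-60\right) \left(- \frac{1}{127}\right) = \frac{60}{127} \approx 0.47244$)
$d{\left(I,X \right)} = - 6 X$ ($d{\left(I,X \right)} = X \left(-7\right) + X = - 7 X + X = - 6 X$)
$\sqrt{d{\left(8 \cdot 25,r \right)} + 81472} = \sqrt{\left(-6\right) \frac{60}{127} + 81472} = \sqrt{- \frac{360}{127} + 81472} = \sqrt{\frac{10346584}{127}} = \frac{2 \sqrt{328504042}}{127}$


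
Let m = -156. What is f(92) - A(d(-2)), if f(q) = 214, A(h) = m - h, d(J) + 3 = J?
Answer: 365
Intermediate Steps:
d(J) = -3 + J
A(h) = -156 - h
f(92) - A(d(-2)) = 214 - (-156 - (-3 - 2)) = 214 - (-156 - 1*(-5)) = 214 - (-156 + 5) = 214 - 1*(-151) = 214 + 151 = 365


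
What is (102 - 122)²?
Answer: 400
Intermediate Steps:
(102 - 122)² = (-20)² = 400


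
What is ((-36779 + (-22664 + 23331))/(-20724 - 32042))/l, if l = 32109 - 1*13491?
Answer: 9028/245599347 ≈ 3.6759e-5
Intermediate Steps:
l = 18618 (l = 32109 - 13491 = 18618)
((-36779 + (-22664 + 23331))/(-20724 - 32042))/l = ((-36779 + (-22664 + 23331))/(-20724 - 32042))/18618 = ((-36779 + 667)/(-52766))*(1/18618) = -36112*(-1/52766)*(1/18618) = (18056/26383)*(1/18618) = 9028/245599347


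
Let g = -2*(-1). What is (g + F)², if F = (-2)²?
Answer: 36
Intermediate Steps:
F = 4
g = 2
(g + F)² = (2 + 4)² = 6² = 36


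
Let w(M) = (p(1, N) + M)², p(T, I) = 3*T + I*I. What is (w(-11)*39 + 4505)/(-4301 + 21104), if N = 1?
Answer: 6416/16803 ≈ 0.38184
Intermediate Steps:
p(T, I) = I² + 3*T (p(T, I) = 3*T + I² = I² + 3*T)
w(M) = (4 + M)² (w(M) = ((1² + 3*1) + M)² = ((1 + 3) + M)² = (4 + M)²)
(w(-11)*39 + 4505)/(-4301 + 21104) = ((4 - 11)²*39 + 4505)/(-4301 + 21104) = ((-7)²*39 + 4505)/16803 = (49*39 + 4505)*(1/16803) = (1911 + 4505)*(1/16803) = 6416*(1/16803) = 6416/16803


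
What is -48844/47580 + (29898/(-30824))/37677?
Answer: -2363611982773/2302387968660 ≈ -1.0266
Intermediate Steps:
-48844/47580 + (29898/(-30824))/37677 = -48844*1/47580 + (29898*(-1/30824))*(1/37677) = -12211/11895 - 14949/15412*1/37677 = -12211/11895 - 4983/193559308 = -2363611982773/2302387968660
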